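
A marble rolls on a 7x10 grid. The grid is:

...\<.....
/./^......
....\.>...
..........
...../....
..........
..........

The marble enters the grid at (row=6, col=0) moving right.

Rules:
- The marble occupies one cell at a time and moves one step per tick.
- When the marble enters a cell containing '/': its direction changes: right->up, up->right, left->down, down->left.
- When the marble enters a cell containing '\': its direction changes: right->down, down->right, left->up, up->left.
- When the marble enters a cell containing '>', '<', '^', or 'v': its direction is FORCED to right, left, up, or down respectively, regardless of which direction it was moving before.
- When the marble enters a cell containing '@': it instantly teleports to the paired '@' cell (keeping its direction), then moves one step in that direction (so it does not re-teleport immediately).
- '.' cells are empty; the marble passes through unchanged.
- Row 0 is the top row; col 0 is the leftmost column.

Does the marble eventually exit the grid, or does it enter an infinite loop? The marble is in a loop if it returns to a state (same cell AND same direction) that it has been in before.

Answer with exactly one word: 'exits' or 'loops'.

Step 1: enter (6,0), '.' pass, move right to (6,1)
Step 2: enter (6,1), '.' pass, move right to (6,2)
Step 3: enter (6,2), '.' pass, move right to (6,3)
Step 4: enter (6,3), '.' pass, move right to (6,4)
Step 5: enter (6,4), '.' pass, move right to (6,5)
Step 6: enter (6,5), '.' pass, move right to (6,6)
Step 7: enter (6,6), '.' pass, move right to (6,7)
Step 8: enter (6,7), '.' pass, move right to (6,8)
Step 9: enter (6,8), '.' pass, move right to (6,9)
Step 10: enter (6,9), '.' pass, move right to (6,10)
Step 11: at (6,10) — EXIT via right edge, pos 6

Answer: exits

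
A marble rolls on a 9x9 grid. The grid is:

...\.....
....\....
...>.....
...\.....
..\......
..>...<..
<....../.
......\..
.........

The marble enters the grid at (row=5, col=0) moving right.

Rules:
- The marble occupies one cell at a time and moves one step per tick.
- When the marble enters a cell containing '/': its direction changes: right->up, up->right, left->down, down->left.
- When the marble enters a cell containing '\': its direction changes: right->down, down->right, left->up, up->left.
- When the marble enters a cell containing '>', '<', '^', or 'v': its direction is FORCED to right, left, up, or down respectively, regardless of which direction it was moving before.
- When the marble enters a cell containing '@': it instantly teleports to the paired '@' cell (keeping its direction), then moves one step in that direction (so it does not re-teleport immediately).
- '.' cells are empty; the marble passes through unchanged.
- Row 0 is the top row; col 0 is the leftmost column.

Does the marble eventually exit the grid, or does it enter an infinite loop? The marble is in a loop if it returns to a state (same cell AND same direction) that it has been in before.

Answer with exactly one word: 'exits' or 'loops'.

Answer: loops

Derivation:
Step 1: enter (5,0), '.' pass, move right to (5,1)
Step 2: enter (5,1), '.' pass, move right to (5,2)
Step 3: enter (5,2), '>' forces right->right, move right to (5,3)
Step 4: enter (5,3), '.' pass, move right to (5,4)
Step 5: enter (5,4), '.' pass, move right to (5,5)
Step 6: enter (5,5), '.' pass, move right to (5,6)
Step 7: enter (5,6), '<' forces right->left, move left to (5,5)
Step 8: enter (5,5), '.' pass, move left to (5,4)
Step 9: enter (5,4), '.' pass, move left to (5,3)
Step 10: enter (5,3), '.' pass, move left to (5,2)
Step 11: enter (5,2), '>' forces left->right, move right to (5,3)
Step 12: at (5,3) dir=right — LOOP DETECTED (seen before)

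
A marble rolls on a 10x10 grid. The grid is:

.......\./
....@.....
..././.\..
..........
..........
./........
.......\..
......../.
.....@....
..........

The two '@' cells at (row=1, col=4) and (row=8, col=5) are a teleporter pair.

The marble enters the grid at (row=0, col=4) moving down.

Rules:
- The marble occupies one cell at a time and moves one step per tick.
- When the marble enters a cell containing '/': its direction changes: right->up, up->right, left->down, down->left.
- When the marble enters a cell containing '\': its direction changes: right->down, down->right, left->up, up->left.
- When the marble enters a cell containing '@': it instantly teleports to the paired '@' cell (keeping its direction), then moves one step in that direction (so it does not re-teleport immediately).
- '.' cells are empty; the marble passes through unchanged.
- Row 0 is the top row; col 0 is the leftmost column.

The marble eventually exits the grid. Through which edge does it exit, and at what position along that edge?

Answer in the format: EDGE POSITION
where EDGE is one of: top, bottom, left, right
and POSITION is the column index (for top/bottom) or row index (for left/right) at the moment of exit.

Step 1: enter (0,4), '.' pass, move down to (1,4)
Step 2: enter (1,4), '@' teleport (1,4)->(8,5), also enter (8,5), move down to (9,5)
Step 3: enter (9,5), '.' pass, move down to (10,5)
Step 4: at (10,5) — EXIT via bottom edge, pos 5

Answer: bottom 5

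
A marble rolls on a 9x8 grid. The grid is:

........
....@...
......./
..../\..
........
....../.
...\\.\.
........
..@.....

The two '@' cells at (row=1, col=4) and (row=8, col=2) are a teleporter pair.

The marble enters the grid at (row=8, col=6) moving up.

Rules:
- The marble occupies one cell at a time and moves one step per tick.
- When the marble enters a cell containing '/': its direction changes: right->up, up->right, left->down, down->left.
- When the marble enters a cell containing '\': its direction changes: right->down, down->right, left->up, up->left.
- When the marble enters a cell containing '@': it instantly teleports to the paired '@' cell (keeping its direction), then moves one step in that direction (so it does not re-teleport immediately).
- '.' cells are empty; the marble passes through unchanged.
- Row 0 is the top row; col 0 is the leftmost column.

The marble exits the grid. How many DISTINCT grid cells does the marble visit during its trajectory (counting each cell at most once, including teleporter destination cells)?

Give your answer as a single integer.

Step 1: enter (8,6), '.' pass, move up to (7,6)
Step 2: enter (7,6), '.' pass, move up to (6,6)
Step 3: enter (6,6), '\' deflects up->left, move left to (6,5)
Step 4: enter (6,5), '.' pass, move left to (6,4)
Step 5: enter (6,4), '\' deflects left->up, move up to (5,4)
Step 6: enter (5,4), '.' pass, move up to (4,4)
Step 7: enter (4,4), '.' pass, move up to (3,4)
Step 8: enter (3,4), '/' deflects up->right, move right to (3,5)
Step 9: enter (3,5), '\' deflects right->down, move down to (4,5)
Step 10: enter (4,5), '.' pass, move down to (5,5)
Step 11: enter (5,5), '.' pass, move down to (6,5)
Step 12: enter (6,5), '.' pass, move down to (7,5)
Step 13: enter (7,5), '.' pass, move down to (8,5)
Step 14: enter (8,5), '.' pass, move down to (9,5)
Step 15: at (9,5) — EXIT via bottom edge, pos 5
Distinct cells visited: 13 (path length 14)

Answer: 13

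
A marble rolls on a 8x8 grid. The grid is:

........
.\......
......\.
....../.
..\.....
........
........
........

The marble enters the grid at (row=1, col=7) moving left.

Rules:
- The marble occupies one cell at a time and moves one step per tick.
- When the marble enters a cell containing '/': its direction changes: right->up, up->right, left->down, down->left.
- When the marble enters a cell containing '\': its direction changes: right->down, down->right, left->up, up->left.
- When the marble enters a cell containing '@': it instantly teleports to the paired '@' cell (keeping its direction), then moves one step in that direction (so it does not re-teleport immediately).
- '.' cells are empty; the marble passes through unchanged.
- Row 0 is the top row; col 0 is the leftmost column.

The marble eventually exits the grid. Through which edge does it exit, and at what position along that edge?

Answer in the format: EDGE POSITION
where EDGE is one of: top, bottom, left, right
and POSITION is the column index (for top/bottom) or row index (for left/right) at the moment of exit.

Answer: top 1

Derivation:
Step 1: enter (1,7), '.' pass, move left to (1,6)
Step 2: enter (1,6), '.' pass, move left to (1,5)
Step 3: enter (1,5), '.' pass, move left to (1,4)
Step 4: enter (1,4), '.' pass, move left to (1,3)
Step 5: enter (1,3), '.' pass, move left to (1,2)
Step 6: enter (1,2), '.' pass, move left to (1,1)
Step 7: enter (1,1), '\' deflects left->up, move up to (0,1)
Step 8: enter (0,1), '.' pass, move up to (-1,1)
Step 9: at (-1,1) — EXIT via top edge, pos 1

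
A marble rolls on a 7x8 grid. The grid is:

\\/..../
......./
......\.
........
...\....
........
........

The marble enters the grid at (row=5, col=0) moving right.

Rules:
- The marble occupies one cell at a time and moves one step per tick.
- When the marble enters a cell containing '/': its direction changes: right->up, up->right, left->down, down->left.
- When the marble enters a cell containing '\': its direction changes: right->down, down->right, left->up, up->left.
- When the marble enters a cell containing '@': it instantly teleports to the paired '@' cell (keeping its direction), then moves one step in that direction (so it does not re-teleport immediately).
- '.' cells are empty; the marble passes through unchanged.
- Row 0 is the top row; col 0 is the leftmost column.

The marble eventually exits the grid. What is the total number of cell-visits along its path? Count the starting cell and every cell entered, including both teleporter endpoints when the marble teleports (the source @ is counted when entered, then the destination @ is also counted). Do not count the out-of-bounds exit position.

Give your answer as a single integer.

Step 1: enter (5,0), '.' pass, move right to (5,1)
Step 2: enter (5,1), '.' pass, move right to (5,2)
Step 3: enter (5,2), '.' pass, move right to (5,3)
Step 4: enter (5,3), '.' pass, move right to (5,4)
Step 5: enter (5,4), '.' pass, move right to (5,5)
Step 6: enter (5,5), '.' pass, move right to (5,6)
Step 7: enter (5,6), '.' pass, move right to (5,7)
Step 8: enter (5,7), '.' pass, move right to (5,8)
Step 9: at (5,8) — EXIT via right edge, pos 5
Path length (cell visits): 8

Answer: 8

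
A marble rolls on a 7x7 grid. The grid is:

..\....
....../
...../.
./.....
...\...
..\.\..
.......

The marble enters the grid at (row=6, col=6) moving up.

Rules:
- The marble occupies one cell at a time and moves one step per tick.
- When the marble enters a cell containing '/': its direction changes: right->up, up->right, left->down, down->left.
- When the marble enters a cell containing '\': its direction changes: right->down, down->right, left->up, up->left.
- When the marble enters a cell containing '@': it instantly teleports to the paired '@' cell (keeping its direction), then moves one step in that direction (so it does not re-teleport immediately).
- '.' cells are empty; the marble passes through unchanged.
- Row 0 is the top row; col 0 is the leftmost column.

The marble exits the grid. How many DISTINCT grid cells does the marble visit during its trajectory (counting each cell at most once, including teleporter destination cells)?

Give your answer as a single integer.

Answer: 6

Derivation:
Step 1: enter (6,6), '.' pass, move up to (5,6)
Step 2: enter (5,6), '.' pass, move up to (4,6)
Step 3: enter (4,6), '.' pass, move up to (3,6)
Step 4: enter (3,6), '.' pass, move up to (2,6)
Step 5: enter (2,6), '.' pass, move up to (1,6)
Step 6: enter (1,6), '/' deflects up->right, move right to (1,7)
Step 7: at (1,7) — EXIT via right edge, pos 1
Distinct cells visited: 6 (path length 6)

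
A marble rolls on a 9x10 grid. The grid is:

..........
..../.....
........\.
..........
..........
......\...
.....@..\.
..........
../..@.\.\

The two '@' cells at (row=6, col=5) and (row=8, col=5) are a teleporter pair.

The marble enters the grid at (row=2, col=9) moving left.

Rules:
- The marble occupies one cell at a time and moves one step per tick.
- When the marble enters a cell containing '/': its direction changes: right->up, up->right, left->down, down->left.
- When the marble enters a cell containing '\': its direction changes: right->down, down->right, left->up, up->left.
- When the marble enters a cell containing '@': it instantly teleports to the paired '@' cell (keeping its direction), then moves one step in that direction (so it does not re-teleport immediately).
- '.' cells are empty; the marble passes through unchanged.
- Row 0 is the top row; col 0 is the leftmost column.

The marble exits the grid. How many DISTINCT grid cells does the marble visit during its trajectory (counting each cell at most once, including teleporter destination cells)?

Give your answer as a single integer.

Step 1: enter (2,9), '.' pass, move left to (2,8)
Step 2: enter (2,8), '\' deflects left->up, move up to (1,8)
Step 3: enter (1,8), '.' pass, move up to (0,8)
Step 4: enter (0,8), '.' pass, move up to (-1,8)
Step 5: at (-1,8) — EXIT via top edge, pos 8
Distinct cells visited: 4 (path length 4)

Answer: 4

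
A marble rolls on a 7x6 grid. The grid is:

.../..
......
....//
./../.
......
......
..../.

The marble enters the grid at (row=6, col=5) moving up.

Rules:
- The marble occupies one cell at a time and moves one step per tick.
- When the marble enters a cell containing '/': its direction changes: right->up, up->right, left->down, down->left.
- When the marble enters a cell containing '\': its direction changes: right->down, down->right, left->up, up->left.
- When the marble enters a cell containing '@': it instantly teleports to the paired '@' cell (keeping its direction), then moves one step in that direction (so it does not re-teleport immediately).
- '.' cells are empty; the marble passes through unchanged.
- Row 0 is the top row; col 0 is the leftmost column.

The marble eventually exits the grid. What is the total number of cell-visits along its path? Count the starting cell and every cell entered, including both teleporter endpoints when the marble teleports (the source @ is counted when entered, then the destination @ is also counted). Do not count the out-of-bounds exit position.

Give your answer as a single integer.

Answer: 5

Derivation:
Step 1: enter (6,5), '.' pass, move up to (5,5)
Step 2: enter (5,5), '.' pass, move up to (4,5)
Step 3: enter (4,5), '.' pass, move up to (3,5)
Step 4: enter (3,5), '.' pass, move up to (2,5)
Step 5: enter (2,5), '/' deflects up->right, move right to (2,6)
Step 6: at (2,6) — EXIT via right edge, pos 2
Path length (cell visits): 5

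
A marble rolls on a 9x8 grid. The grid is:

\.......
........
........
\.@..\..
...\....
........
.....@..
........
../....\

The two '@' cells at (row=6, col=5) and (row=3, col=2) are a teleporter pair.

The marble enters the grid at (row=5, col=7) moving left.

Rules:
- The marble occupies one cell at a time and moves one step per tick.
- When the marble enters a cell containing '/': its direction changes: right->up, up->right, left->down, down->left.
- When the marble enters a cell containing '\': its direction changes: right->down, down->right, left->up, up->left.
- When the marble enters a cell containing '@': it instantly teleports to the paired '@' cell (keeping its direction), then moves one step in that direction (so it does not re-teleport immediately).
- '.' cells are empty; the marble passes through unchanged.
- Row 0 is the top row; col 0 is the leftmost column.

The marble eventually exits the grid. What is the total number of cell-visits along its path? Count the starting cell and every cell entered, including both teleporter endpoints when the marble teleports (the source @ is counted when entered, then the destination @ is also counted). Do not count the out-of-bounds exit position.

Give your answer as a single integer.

Step 1: enter (5,7), '.' pass, move left to (5,6)
Step 2: enter (5,6), '.' pass, move left to (5,5)
Step 3: enter (5,5), '.' pass, move left to (5,4)
Step 4: enter (5,4), '.' pass, move left to (5,3)
Step 5: enter (5,3), '.' pass, move left to (5,2)
Step 6: enter (5,2), '.' pass, move left to (5,1)
Step 7: enter (5,1), '.' pass, move left to (5,0)
Step 8: enter (5,0), '.' pass, move left to (5,-1)
Step 9: at (5,-1) — EXIT via left edge, pos 5
Path length (cell visits): 8

Answer: 8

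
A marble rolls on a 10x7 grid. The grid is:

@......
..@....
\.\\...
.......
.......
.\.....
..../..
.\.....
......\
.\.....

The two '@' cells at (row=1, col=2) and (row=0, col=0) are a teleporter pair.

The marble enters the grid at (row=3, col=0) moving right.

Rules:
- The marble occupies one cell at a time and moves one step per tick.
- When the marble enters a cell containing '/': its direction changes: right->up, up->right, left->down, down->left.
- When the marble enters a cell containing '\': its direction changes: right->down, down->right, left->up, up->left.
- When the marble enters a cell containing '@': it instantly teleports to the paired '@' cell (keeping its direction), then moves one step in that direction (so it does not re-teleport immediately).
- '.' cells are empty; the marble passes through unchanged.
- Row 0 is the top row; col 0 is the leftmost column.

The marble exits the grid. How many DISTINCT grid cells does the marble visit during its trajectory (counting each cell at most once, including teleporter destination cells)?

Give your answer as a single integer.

Step 1: enter (3,0), '.' pass, move right to (3,1)
Step 2: enter (3,1), '.' pass, move right to (3,2)
Step 3: enter (3,2), '.' pass, move right to (3,3)
Step 4: enter (3,3), '.' pass, move right to (3,4)
Step 5: enter (3,4), '.' pass, move right to (3,5)
Step 6: enter (3,5), '.' pass, move right to (3,6)
Step 7: enter (3,6), '.' pass, move right to (3,7)
Step 8: at (3,7) — EXIT via right edge, pos 3
Distinct cells visited: 7 (path length 7)

Answer: 7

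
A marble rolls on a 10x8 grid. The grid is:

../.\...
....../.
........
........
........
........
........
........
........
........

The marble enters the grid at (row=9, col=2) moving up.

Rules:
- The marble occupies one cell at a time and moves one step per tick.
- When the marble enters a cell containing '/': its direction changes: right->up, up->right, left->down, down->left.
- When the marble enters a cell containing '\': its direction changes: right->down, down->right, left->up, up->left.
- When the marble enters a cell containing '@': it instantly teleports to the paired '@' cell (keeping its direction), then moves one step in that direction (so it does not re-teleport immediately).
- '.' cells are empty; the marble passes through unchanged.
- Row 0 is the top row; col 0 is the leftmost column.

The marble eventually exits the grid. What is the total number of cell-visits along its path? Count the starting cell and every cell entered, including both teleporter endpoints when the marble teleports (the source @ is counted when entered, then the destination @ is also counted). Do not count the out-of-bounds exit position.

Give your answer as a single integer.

Step 1: enter (9,2), '.' pass, move up to (8,2)
Step 2: enter (8,2), '.' pass, move up to (7,2)
Step 3: enter (7,2), '.' pass, move up to (6,2)
Step 4: enter (6,2), '.' pass, move up to (5,2)
Step 5: enter (5,2), '.' pass, move up to (4,2)
Step 6: enter (4,2), '.' pass, move up to (3,2)
Step 7: enter (3,2), '.' pass, move up to (2,2)
Step 8: enter (2,2), '.' pass, move up to (1,2)
Step 9: enter (1,2), '.' pass, move up to (0,2)
Step 10: enter (0,2), '/' deflects up->right, move right to (0,3)
Step 11: enter (0,3), '.' pass, move right to (0,4)
Step 12: enter (0,4), '\' deflects right->down, move down to (1,4)
Step 13: enter (1,4), '.' pass, move down to (2,4)
Step 14: enter (2,4), '.' pass, move down to (3,4)
Step 15: enter (3,4), '.' pass, move down to (4,4)
Step 16: enter (4,4), '.' pass, move down to (5,4)
Step 17: enter (5,4), '.' pass, move down to (6,4)
Step 18: enter (6,4), '.' pass, move down to (7,4)
Step 19: enter (7,4), '.' pass, move down to (8,4)
Step 20: enter (8,4), '.' pass, move down to (9,4)
Step 21: enter (9,4), '.' pass, move down to (10,4)
Step 22: at (10,4) — EXIT via bottom edge, pos 4
Path length (cell visits): 21

Answer: 21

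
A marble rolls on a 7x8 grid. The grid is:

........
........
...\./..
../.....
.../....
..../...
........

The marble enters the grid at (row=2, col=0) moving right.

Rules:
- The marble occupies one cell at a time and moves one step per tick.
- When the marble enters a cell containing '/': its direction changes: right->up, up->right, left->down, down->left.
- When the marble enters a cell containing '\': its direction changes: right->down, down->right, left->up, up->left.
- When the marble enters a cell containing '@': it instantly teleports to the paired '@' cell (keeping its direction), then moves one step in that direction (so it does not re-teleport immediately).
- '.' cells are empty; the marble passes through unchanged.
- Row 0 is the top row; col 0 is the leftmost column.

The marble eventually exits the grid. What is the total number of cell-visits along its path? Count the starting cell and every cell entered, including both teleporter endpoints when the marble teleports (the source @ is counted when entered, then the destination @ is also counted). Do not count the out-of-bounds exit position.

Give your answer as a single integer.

Answer: 9

Derivation:
Step 1: enter (2,0), '.' pass, move right to (2,1)
Step 2: enter (2,1), '.' pass, move right to (2,2)
Step 3: enter (2,2), '.' pass, move right to (2,3)
Step 4: enter (2,3), '\' deflects right->down, move down to (3,3)
Step 5: enter (3,3), '.' pass, move down to (4,3)
Step 6: enter (4,3), '/' deflects down->left, move left to (4,2)
Step 7: enter (4,2), '.' pass, move left to (4,1)
Step 8: enter (4,1), '.' pass, move left to (4,0)
Step 9: enter (4,0), '.' pass, move left to (4,-1)
Step 10: at (4,-1) — EXIT via left edge, pos 4
Path length (cell visits): 9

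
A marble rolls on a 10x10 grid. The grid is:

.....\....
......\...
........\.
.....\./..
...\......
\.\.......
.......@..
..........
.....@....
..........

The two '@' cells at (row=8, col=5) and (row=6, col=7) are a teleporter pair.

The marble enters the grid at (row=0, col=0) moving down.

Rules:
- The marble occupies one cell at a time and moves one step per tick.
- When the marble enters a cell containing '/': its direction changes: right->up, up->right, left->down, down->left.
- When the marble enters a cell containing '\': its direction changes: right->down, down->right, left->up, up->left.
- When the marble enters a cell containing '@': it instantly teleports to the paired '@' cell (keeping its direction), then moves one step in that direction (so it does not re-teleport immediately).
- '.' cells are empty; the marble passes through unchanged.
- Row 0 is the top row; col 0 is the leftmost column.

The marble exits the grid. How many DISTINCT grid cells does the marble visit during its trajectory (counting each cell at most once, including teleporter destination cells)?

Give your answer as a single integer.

Step 1: enter (0,0), '.' pass, move down to (1,0)
Step 2: enter (1,0), '.' pass, move down to (2,0)
Step 3: enter (2,0), '.' pass, move down to (3,0)
Step 4: enter (3,0), '.' pass, move down to (4,0)
Step 5: enter (4,0), '.' pass, move down to (5,0)
Step 6: enter (5,0), '\' deflects down->right, move right to (5,1)
Step 7: enter (5,1), '.' pass, move right to (5,2)
Step 8: enter (5,2), '\' deflects right->down, move down to (6,2)
Step 9: enter (6,2), '.' pass, move down to (7,2)
Step 10: enter (7,2), '.' pass, move down to (8,2)
Step 11: enter (8,2), '.' pass, move down to (9,2)
Step 12: enter (9,2), '.' pass, move down to (10,2)
Step 13: at (10,2) — EXIT via bottom edge, pos 2
Distinct cells visited: 12 (path length 12)

Answer: 12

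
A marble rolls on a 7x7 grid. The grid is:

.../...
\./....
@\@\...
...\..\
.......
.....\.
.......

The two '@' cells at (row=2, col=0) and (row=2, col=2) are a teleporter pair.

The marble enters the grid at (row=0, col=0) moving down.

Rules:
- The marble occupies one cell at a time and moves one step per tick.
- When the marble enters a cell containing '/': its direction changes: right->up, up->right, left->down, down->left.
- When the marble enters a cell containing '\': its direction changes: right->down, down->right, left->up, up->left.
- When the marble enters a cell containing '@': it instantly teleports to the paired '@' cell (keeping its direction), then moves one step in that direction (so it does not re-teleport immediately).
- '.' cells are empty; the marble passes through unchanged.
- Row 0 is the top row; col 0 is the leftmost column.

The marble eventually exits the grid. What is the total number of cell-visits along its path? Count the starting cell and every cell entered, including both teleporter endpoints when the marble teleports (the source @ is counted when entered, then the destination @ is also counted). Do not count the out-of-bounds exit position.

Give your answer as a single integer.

Step 1: enter (0,0), '.' pass, move down to (1,0)
Step 2: enter (1,0), '\' deflects down->right, move right to (1,1)
Step 3: enter (1,1), '.' pass, move right to (1,2)
Step 4: enter (1,2), '/' deflects right->up, move up to (0,2)
Step 5: enter (0,2), '.' pass, move up to (-1,2)
Step 6: at (-1,2) — EXIT via top edge, pos 2
Path length (cell visits): 5

Answer: 5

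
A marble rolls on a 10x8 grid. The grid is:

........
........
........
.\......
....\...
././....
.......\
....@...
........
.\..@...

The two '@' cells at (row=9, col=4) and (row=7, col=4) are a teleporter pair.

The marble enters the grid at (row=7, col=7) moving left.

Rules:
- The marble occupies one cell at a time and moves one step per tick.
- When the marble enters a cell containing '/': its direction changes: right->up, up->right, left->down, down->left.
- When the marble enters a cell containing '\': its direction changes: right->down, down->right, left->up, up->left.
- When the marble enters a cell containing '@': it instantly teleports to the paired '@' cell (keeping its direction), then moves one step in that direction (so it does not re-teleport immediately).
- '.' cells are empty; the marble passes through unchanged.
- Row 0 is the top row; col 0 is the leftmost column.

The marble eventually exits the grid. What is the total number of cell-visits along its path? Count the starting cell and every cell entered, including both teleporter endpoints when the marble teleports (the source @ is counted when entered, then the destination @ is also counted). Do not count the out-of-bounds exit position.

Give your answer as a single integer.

Answer: 19

Derivation:
Step 1: enter (7,7), '.' pass, move left to (7,6)
Step 2: enter (7,6), '.' pass, move left to (7,5)
Step 3: enter (7,5), '.' pass, move left to (7,4)
Step 4: enter (7,4), '@' teleport (7,4)->(9,4), also enter (9,4), move left to (9,3)
Step 5: enter (9,3), '.' pass, move left to (9,2)
Step 6: enter (9,2), '.' pass, move left to (9,1)
Step 7: enter (9,1), '\' deflects left->up, move up to (8,1)
Step 8: enter (8,1), '.' pass, move up to (7,1)
Step 9: enter (7,1), '.' pass, move up to (6,1)
Step 10: enter (6,1), '.' pass, move up to (5,1)
Step 11: enter (5,1), '/' deflects up->right, move right to (5,2)
Step 12: enter (5,2), '.' pass, move right to (5,3)
Step 13: enter (5,3), '/' deflects right->up, move up to (4,3)
Step 14: enter (4,3), '.' pass, move up to (3,3)
Step 15: enter (3,3), '.' pass, move up to (2,3)
Step 16: enter (2,3), '.' pass, move up to (1,3)
Step 17: enter (1,3), '.' pass, move up to (0,3)
Step 18: enter (0,3), '.' pass, move up to (-1,3)
Step 19: at (-1,3) — EXIT via top edge, pos 3
Path length (cell visits): 19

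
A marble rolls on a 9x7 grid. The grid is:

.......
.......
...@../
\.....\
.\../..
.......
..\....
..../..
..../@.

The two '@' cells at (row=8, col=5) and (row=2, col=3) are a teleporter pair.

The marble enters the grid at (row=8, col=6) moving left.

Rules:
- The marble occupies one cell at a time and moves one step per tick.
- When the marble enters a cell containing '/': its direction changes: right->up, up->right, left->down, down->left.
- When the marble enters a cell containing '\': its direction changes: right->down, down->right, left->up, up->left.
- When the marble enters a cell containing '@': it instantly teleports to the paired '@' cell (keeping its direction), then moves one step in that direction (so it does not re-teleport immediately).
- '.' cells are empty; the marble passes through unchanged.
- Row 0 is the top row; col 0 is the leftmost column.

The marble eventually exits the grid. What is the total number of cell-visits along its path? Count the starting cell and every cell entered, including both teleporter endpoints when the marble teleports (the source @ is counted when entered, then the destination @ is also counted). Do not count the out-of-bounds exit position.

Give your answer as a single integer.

Answer: 6

Derivation:
Step 1: enter (8,6), '.' pass, move left to (8,5)
Step 2: enter (8,5), '@' teleport (8,5)->(2,3), also enter (2,3), move left to (2,2)
Step 3: enter (2,2), '.' pass, move left to (2,1)
Step 4: enter (2,1), '.' pass, move left to (2,0)
Step 5: enter (2,0), '.' pass, move left to (2,-1)
Step 6: at (2,-1) — EXIT via left edge, pos 2
Path length (cell visits): 6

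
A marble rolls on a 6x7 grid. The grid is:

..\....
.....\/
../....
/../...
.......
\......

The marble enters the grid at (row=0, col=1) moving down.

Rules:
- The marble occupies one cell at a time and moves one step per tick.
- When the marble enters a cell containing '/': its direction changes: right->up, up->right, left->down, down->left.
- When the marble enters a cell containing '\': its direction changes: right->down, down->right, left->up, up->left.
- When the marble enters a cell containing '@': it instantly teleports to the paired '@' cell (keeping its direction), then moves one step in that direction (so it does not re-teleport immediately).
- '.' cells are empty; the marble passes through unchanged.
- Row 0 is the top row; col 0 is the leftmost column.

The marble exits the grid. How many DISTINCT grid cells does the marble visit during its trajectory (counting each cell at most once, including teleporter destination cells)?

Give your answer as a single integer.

Answer: 6

Derivation:
Step 1: enter (0,1), '.' pass, move down to (1,1)
Step 2: enter (1,1), '.' pass, move down to (2,1)
Step 3: enter (2,1), '.' pass, move down to (3,1)
Step 4: enter (3,1), '.' pass, move down to (4,1)
Step 5: enter (4,1), '.' pass, move down to (5,1)
Step 6: enter (5,1), '.' pass, move down to (6,1)
Step 7: at (6,1) — EXIT via bottom edge, pos 1
Distinct cells visited: 6 (path length 6)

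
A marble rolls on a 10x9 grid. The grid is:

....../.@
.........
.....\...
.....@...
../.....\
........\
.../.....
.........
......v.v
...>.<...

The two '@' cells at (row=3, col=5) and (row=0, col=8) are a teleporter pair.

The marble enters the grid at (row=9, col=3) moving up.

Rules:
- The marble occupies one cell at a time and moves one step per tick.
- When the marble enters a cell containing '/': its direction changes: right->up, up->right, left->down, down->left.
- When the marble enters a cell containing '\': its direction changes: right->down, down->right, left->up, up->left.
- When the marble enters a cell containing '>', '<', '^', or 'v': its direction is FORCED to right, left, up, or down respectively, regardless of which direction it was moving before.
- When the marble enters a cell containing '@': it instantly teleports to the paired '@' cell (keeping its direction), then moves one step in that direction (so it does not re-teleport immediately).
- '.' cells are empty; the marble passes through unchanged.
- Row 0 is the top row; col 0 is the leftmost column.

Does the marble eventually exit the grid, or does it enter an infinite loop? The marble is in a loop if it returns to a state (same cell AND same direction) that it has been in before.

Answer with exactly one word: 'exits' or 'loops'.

Answer: loops

Derivation:
Step 1: enter (9,3), '>' forces up->right, move right to (9,4)
Step 2: enter (9,4), '.' pass, move right to (9,5)
Step 3: enter (9,5), '<' forces right->left, move left to (9,4)
Step 4: enter (9,4), '.' pass, move left to (9,3)
Step 5: enter (9,3), '>' forces left->right, move right to (9,4)
Step 6: at (9,4) dir=right — LOOP DETECTED (seen before)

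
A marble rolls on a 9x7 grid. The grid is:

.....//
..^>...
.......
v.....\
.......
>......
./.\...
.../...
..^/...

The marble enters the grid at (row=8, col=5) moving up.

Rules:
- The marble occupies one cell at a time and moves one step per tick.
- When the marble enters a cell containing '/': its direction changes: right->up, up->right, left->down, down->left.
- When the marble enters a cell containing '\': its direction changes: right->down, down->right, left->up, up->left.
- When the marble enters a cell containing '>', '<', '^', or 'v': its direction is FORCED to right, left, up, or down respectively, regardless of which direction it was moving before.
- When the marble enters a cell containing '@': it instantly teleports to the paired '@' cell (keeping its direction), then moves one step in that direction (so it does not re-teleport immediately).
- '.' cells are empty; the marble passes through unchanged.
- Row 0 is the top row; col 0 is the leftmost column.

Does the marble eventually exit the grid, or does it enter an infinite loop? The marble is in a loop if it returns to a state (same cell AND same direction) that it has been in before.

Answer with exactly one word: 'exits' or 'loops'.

Answer: exits

Derivation:
Step 1: enter (8,5), '.' pass, move up to (7,5)
Step 2: enter (7,5), '.' pass, move up to (6,5)
Step 3: enter (6,5), '.' pass, move up to (5,5)
Step 4: enter (5,5), '.' pass, move up to (4,5)
Step 5: enter (4,5), '.' pass, move up to (3,5)
Step 6: enter (3,5), '.' pass, move up to (2,5)
Step 7: enter (2,5), '.' pass, move up to (1,5)
Step 8: enter (1,5), '.' pass, move up to (0,5)
Step 9: enter (0,5), '/' deflects up->right, move right to (0,6)
Step 10: enter (0,6), '/' deflects right->up, move up to (-1,6)
Step 11: at (-1,6) — EXIT via top edge, pos 6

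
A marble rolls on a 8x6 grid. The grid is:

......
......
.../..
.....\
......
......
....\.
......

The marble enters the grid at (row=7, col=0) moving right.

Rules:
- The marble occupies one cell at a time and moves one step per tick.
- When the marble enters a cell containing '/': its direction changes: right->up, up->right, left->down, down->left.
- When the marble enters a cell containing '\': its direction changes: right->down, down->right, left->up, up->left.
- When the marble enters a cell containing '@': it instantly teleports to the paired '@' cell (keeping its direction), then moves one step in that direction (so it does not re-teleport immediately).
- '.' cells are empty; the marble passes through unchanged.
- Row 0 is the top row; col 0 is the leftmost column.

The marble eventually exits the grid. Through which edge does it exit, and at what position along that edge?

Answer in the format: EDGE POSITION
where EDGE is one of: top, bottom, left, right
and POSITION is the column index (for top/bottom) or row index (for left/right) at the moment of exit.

Answer: right 7

Derivation:
Step 1: enter (7,0), '.' pass, move right to (7,1)
Step 2: enter (7,1), '.' pass, move right to (7,2)
Step 3: enter (7,2), '.' pass, move right to (7,3)
Step 4: enter (7,3), '.' pass, move right to (7,4)
Step 5: enter (7,4), '.' pass, move right to (7,5)
Step 6: enter (7,5), '.' pass, move right to (7,6)
Step 7: at (7,6) — EXIT via right edge, pos 7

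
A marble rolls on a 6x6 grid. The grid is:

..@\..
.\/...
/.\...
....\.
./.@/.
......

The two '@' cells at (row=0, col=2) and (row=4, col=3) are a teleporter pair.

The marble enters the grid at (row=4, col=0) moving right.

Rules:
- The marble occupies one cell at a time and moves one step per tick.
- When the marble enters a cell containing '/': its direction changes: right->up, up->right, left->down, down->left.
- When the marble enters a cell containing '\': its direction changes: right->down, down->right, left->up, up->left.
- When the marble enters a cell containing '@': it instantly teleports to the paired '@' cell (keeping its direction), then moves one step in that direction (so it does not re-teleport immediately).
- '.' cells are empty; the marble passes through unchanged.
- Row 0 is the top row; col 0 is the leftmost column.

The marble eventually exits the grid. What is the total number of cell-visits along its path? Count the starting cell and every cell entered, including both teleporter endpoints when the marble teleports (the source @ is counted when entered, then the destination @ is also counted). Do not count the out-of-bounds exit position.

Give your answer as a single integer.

Step 1: enter (4,0), '.' pass, move right to (4,1)
Step 2: enter (4,1), '/' deflects right->up, move up to (3,1)
Step 3: enter (3,1), '.' pass, move up to (2,1)
Step 4: enter (2,1), '.' pass, move up to (1,1)
Step 5: enter (1,1), '\' deflects up->left, move left to (1,0)
Step 6: enter (1,0), '.' pass, move left to (1,-1)
Step 7: at (1,-1) — EXIT via left edge, pos 1
Path length (cell visits): 6

Answer: 6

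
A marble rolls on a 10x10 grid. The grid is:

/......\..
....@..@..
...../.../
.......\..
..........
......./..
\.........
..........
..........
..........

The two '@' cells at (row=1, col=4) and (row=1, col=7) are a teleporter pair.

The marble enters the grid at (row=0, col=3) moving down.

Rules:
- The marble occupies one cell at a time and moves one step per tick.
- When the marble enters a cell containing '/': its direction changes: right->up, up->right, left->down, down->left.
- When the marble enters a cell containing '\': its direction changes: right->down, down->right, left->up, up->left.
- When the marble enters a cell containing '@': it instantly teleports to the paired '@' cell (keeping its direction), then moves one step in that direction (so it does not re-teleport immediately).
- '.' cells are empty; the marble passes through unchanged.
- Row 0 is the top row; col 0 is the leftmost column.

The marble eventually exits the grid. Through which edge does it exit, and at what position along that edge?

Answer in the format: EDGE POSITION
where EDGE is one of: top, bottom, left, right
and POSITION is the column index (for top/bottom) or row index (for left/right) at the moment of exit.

Step 1: enter (0,3), '.' pass, move down to (1,3)
Step 2: enter (1,3), '.' pass, move down to (2,3)
Step 3: enter (2,3), '.' pass, move down to (3,3)
Step 4: enter (3,3), '.' pass, move down to (4,3)
Step 5: enter (4,3), '.' pass, move down to (5,3)
Step 6: enter (5,3), '.' pass, move down to (6,3)
Step 7: enter (6,3), '.' pass, move down to (7,3)
Step 8: enter (7,3), '.' pass, move down to (8,3)
Step 9: enter (8,3), '.' pass, move down to (9,3)
Step 10: enter (9,3), '.' pass, move down to (10,3)
Step 11: at (10,3) — EXIT via bottom edge, pos 3

Answer: bottom 3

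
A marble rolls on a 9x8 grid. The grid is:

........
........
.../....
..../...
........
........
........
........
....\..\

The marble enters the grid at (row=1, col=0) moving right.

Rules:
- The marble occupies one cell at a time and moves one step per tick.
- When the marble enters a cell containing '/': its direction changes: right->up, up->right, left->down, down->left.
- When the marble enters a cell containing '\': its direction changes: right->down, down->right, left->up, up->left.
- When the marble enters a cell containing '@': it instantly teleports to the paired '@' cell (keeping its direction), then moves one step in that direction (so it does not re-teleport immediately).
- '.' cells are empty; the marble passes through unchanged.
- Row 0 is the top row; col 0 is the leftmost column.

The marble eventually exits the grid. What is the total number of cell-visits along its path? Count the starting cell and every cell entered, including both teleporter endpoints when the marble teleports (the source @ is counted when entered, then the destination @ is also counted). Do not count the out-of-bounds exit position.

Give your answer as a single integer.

Answer: 8

Derivation:
Step 1: enter (1,0), '.' pass, move right to (1,1)
Step 2: enter (1,1), '.' pass, move right to (1,2)
Step 3: enter (1,2), '.' pass, move right to (1,3)
Step 4: enter (1,3), '.' pass, move right to (1,4)
Step 5: enter (1,4), '.' pass, move right to (1,5)
Step 6: enter (1,5), '.' pass, move right to (1,6)
Step 7: enter (1,6), '.' pass, move right to (1,7)
Step 8: enter (1,7), '.' pass, move right to (1,8)
Step 9: at (1,8) — EXIT via right edge, pos 1
Path length (cell visits): 8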